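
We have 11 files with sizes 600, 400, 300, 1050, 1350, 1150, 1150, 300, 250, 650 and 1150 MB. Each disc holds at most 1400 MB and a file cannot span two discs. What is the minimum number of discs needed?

Total = 1350 + 1150 + 1150 + 1150 + 1050 + 650 + 600 + 400 + 300 + 300 + 250 = 8350 MB.
Lower bound: ⌈8350/1400⌉ = 6 discs.
A packing using 7 discs:
  disc 1: 1350 = 1350
  disc 2: 1150 + 250 = 1400
  disc 3: 1150 = 1150
  disc 4: 1150 = 1150
  disc 5: 1050 + 300 = 1350
  disc 6: 650 + 600 = 1250
  disc 7: 400 + 300 = 700
No arrangement into 6 discs stays within capacity, so 7 is optimal.

7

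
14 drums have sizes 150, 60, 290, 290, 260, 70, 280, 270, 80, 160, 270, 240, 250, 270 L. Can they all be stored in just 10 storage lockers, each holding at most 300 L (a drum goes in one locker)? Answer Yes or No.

Total = 2940 L; ⌈2940/300⌉ = 10.
The bound of 10 does not rule out 10, but exhaustive search shows no assignment into 10 storage lockers of capacity 300 L exists — the minimum is 11.

No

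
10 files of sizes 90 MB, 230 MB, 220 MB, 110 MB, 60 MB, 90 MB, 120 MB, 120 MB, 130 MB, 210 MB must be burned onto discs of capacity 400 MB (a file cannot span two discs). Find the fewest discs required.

4

Total = 230 + 220 + 210 + 130 + 120 + 120 + 110 + 90 + 90 + 60 = 1380 MB.
Lower bound: ⌈1380/400⌉ = 4 discs.
A packing using 4 discs:
  disc 1: 230 + 130 = 360
  disc 2: 220 + 120 + 60 = 400
  disc 3: 210 + 120 = 330
  disc 4: 110 + 90 + 90 = 290
This matches the lower bound, so 4 is optimal.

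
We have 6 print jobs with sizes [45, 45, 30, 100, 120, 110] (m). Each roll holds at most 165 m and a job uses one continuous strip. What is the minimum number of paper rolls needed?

Total = 120 + 110 + 100 + 45 + 45 + 30 = 450 m.
Lower bound: ⌈450/165⌉ = 3 paper rolls.
A packing using 3 paper rolls:
  roll 1: 120 + 45 = 165
  roll 2: 110 + 45 = 155
  roll 3: 100 + 30 = 130
This matches the lower bound, so 3 is optimal.

3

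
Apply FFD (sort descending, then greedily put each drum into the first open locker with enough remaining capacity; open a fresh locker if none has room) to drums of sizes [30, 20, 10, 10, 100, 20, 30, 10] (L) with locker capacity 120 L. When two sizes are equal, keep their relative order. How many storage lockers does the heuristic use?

Sorted descending: 100, 30, 30, 20, 20, 10, 10, 10.
  100 → locker 1 (new)  [load 100/120]
  30 → locker 2 (new)  [load 30/120]
  30 → locker 2  [load 60/120]
  20 → locker 1  [load 120/120]
  20 → locker 2  [load 80/120]
  10 → locker 2  [load 90/120]
  10 → locker 2  [load 100/120]
  10 → locker 2  [load 110/120]
2 storage lockers opened.

2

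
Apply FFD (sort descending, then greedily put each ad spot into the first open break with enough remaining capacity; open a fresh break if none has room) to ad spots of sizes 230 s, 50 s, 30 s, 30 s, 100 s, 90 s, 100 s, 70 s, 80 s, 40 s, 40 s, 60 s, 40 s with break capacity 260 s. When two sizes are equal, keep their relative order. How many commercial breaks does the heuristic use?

Sorted descending: 230, 100, 100, 90, 80, 70, 60, 50, 40, 40, 40, 30, 30.
  230 → break 1 (new)  [load 230/260]
  100 → break 2 (new)  [load 100/260]
  100 → break 2  [load 200/260]
  90 → break 3 (new)  [load 90/260]
  80 → break 3  [load 170/260]
  70 → break 3  [load 240/260]
  60 → break 2  [load 260/260]
  50 → break 4 (new)  [load 50/260]
  40 → break 4  [load 90/260]
  40 → break 4  [load 130/260]
  40 → break 4  [load 170/260]
  30 → break 1  [load 260/260]
  30 → break 4  [load 200/260]
4 commercial breaks opened.

4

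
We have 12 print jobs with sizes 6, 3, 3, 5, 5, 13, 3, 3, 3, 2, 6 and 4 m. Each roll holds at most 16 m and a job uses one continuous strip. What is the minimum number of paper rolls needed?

Total = 13 + 6 + 6 + 5 + 5 + 4 + 3 + 3 + 3 + 3 + 3 + 2 = 56 m.
Lower bound: ⌈56/16⌉ = 4 paper rolls.
A packing using 4 paper rolls:
  roll 1: 13 + 3 = 16
  roll 2: 6 + 6 + 4 = 16
  roll 3: 5 + 5 + 3 + 3 = 16
  roll 4: 3 + 3 + 2 = 8
This matches the lower bound, so 4 is optimal.

4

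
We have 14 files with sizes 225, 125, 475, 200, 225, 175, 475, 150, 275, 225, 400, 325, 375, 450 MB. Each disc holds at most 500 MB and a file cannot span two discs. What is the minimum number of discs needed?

9

Total = 475 + 475 + 450 + 400 + 375 + 325 + 275 + 225 + 225 + 225 + 200 + 175 + 150 + 125 = 4100 MB.
Lower bound: ⌈4100/500⌉ = 9 discs.
A packing using 9 discs:
  disc 1: 475 = 475
  disc 2: 475 = 475
  disc 3: 450 = 450
  disc 4: 400 = 400
  disc 5: 375 + 125 = 500
  disc 6: 325 + 175 = 500
  disc 7: 275 + 225 = 500
  disc 8: 225 + 225 = 450
  disc 9: 200 + 150 = 350
This matches the lower bound, so 9 is optimal.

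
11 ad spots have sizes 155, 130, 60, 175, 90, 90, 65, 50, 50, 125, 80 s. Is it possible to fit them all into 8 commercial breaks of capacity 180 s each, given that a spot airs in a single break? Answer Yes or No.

Yes

A valid assignment using 7 commercial breaks:
  break 1: 175 = 175
  break 2: 155 = 155
  break 3: 130 + 50 = 180
  break 4: 125 + 50 = 175
  break 5: 90 + 90 = 180
  break 6: 80 + 65 = 145
  break 7: 60 = 60
That uses only 7 ≤ 8, so 8 commercial breaks are enough.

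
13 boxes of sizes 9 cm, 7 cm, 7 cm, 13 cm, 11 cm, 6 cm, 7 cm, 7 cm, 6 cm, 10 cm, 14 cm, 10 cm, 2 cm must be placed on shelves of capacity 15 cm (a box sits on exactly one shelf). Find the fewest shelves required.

9

Total = 14 + 13 + 11 + 10 + 10 + 9 + 7 + 7 + 7 + 7 + 6 + 6 + 2 = 109 cm.
Lower bound: ⌈109/15⌉ = 8 shelves.
A packing using 9 shelves:
  shelf 1: 14 = 14
  shelf 2: 13 + 2 = 15
  shelf 3: 11 = 11
  shelf 4: 10 = 10
  shelf 5: 10 = 10
  shelf 6: 9 + 6 = 15
  shelf 7: 7 + 7 = 14
  shelf 8: 7 + 7 = 14
  shelf 9: 6 = 6
No arrangement into 8 shelves stays within capacity, so 9 is optimal.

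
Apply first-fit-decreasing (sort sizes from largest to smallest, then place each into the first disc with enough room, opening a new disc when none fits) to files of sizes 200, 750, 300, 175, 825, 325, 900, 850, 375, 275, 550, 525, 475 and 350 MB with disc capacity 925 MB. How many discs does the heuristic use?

8

Sorted descending: 900, 850, 825, 750, 550, 525, 475, 375, 350, 325, 300, 275, 200, 175.
  900 → disc 1 (new)  [load 900/925]
  850 → disc 2 (new)  [load 850/925]
  825 → disc 3 (new)  [load 825/925]
  750 → disc 4 (new)  [load 750/925]
  550 → disc 5 (new)  [load 550/925]
  525 → disc 6 (new)  [load 525/925]
  475 → disc 7 (new)  [load 475/925]
  375 → disc 5  [load 925/925]
  350 → disc 6  [load 875/925]
  325 → disc 7  [load 800/925]
  300 → disc 8 (new)  [load 300/925]
  275 → disc 8  [load 575/925]
  200 → disc 8  [load 775/925]
  175 → disc 4  [load 925/925]
8 discs opened.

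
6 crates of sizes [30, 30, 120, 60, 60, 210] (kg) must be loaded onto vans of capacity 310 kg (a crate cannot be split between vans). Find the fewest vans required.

Total = 210 + 120 + 60 + 60 + 30 + 30 = 510 kg.
Lower bound: ⌈510/310⌉ = 2 vans.
A packing using 2 vans:
  van 1: 210 + 60 + 30 = 300
  van 2: 120 + 60 + 30 = 210
This matches the lower bound, so 2 is optimal.

2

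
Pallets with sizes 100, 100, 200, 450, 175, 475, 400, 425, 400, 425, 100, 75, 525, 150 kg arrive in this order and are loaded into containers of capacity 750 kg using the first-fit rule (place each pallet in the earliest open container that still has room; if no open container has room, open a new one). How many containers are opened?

  100 → container 1 (new)  [load 100/750]
  100 → container 1  [load 200/750]
  200 → container 1  [load 400/750]
  450 → container 2 (new)  [load 450/750]
  175 → container 1  [load 575/750]
  475 → container 3 (new)  [load 475/750]
  400 → container 4 (new)  [load 400/750]
  425 → container 5 (new)  [load 425/750]
  400 → container 6 (new)  [load 400/750]
  425 → container 7 (new)  [load 425/750]
  100 → container 1  [load 675/750]
  75 → container 1  [load 750/750]
  525 → container 8 (new)  [load 525/750]
  150 → container 2  [load 600/750]
8 containers opened.

8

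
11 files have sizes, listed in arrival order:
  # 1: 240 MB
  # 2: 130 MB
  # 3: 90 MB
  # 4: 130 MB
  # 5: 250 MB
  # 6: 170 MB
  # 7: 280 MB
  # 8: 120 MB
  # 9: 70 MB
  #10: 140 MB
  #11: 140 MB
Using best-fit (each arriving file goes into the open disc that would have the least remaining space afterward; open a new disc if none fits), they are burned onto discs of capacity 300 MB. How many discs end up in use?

  240 → disc 1 (new)  [load 240/300]
  130 → disc 2 (new)  [load 130/300]
  90 → disc 2  [load 220/300]
  130 → disc 3 (new)  [load 130/300]
  250 → disc 4 (new)  [load 250/300]
  170 → disc 3  [load 300/300]
  280 → disc 5 (new)  [load 280/300]
  120 → disc 6 (new)  [load 120/300]
  70 → disc 2  [load 290/300]
  140 → disc 6  [load 260/300]
  140 → disc 7 (new)  [load 140/300]
7 discs opened.

7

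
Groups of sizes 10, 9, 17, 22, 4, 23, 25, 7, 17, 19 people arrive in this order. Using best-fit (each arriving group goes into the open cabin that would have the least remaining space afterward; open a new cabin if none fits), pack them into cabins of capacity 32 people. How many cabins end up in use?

  10 → cabin 1 (new)  [load 10/32]
  9 → cabin 1  [load 19/32]
  17 → cabin 2 (new)  [load 17/32]
  22 → cabin 3 (new)  [load 22/32]
  4 → cabin 3  [load 26/32]
  23 → cabin 4 (new)  [load 23/32]
  25 → cabin 5 (new)  [load 25/32]
  7 → cabin 5  [load 32/32]
  17 → cabin 6 (new)  [load 17/32]
  19 → cabin 7 (new)  [load 19/32]
7 cabins opened.

7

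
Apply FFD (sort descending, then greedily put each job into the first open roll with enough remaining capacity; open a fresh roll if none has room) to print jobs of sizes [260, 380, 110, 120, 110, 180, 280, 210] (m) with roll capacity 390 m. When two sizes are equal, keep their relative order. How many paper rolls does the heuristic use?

5

Sorted descending: 380, 280, 260, 210, 180, 120, 110, 110.
  380 → roll 1 (new)  [load 380/390]
  280 → roll 2 (new)  [load 280/390]
  260 → roll 3 (new)  [load 260/390]
  210 → roll 4 (new)  [load 210/390]
  180 → roll 4  [load 390/390]
  120 → roll 3  [load 380/390]
  110 → roll 2  [load 390/390]
  110 → roll 5 (new)  [load 110/390]
5 paper rolls opened.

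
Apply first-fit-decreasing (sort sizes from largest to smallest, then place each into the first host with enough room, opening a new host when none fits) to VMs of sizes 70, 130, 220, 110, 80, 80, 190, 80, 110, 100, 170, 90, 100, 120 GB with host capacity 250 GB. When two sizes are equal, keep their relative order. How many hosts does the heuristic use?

8

Sorted descending: 220, 190, 170, 130, 120, 110, 110, 100, 100, 90, 80, 80, 80, 70.
  220 → host 1 (new)  [load 220/250]
  190 → host 2 (new)  [load 190/250]
  170 → host 3 (new)  [load 170/250]
  130 → host 4 (new)  [load 130/250]
  120 → host 4  [load 250/250]
  110 → host 5 (new)  [load 110/250]
  110 → host 5  [load 220/250]
  100 → host 6 (new)  [load 100/250]
  100 → host 6  [load 200/250]
  90 → host 7 (new)  [load 90/250]
  80 → host 3  [load 250/250]
  80 → host 7  [load 170/250]
  80 → host 7  [load 250/250]
  70 → host 8 (new)  [load 70/250]
8 hosts opened.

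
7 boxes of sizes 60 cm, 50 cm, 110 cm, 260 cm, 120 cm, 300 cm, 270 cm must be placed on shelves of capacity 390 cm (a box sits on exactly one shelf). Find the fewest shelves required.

4

Total = 300 + 270 + 260 + 120 + 110 + 60 + 50 = 1170 cm.
Lower bound: ⌈1170/390⌉ = 3 shelves.
A packing using 4 shelves:
  shelf 1: 300 + 60 = 360
  shelf 2: 270 + 120 = 390
  shelf 3: 260 + 110 = 370
  shelf 4: 50 = 50
No arrangement into 3 shelves stays within capacity, so 4 is optimal.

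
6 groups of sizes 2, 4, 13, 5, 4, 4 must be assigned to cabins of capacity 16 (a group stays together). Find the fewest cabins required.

Total = 13 + 5 + 4 + 4 + 4 + 2 = 32.
Lower bound: ⌈32/16⌉ = 2 cabins.
A packing using 3 cabins:
  cabin 1: 13 + 2 = 15
  cabin 2: 5 + 4 + 4 = 13
  cabin 3: 4 = 4
No arrangement into 2 cabins stays within capacity, so 3 is optimal.

3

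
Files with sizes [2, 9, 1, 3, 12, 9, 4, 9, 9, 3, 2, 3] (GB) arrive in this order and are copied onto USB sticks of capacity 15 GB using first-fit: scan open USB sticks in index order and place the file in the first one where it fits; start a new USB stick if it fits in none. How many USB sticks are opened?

5

  2 → USB stick 1 (new)  [load 2/15]
  9 → USB stick 1  [load 11/15]
  1 → USB stick 1  [load 12/15]
  3 → USB stick 1  [load 15/15]
  12 → USB stick 2 (new)  [load 12/15]
  9 → USB stick 3 (new)  [load 9/15]
  4 → USB stick 3  [load 13/15]
  9 → USB stick 4 (new)  [load 9/15]
  9 → USB stick 5 (new)  [load 9/15]
  3 → USB stick 2  [load 15/15]
  2 → USB stick 3  [load 15/15]
  3 → USB stick 4  [load 12/15]
5 USB sticks opened.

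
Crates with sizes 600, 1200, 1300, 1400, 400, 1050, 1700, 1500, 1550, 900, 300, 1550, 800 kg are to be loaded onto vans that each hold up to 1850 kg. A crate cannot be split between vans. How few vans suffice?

Total = 1700 + 1550 + 1550 + 1500 + 1400 + 1300 + 1200 + 1050 + 900 + 800 + 600 + 400 + 300 = 14250 kg.
Lower bound: ⌈14250/1850⌉ = 8 vans.
A packing using 9 vans:
  van 1: 1700 = 1700
  van 2: 1550 + 300 = 1850
  van 3: 1550 = 1550
  van 4: 1500 = 1500
  van 5: 1400 + 400 = 1800
  van 6: 1300 = 1300
  van 7: 1200 + 600 = 1800
  van 8: 1050 + 800 = 1850
  van 9: 900 = 900
No arrangement into 8 vans stays within capacity, so 9 is optimal.

9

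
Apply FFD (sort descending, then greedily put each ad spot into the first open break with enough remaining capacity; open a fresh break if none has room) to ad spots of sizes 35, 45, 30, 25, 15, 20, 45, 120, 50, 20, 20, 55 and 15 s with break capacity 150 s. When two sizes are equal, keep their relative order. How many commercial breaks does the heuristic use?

4

Sorted descending: 120, 55, 50, 45, 45, 35, 30, 25, 20, 20, 20, 15, 15.
  120 → break 1 (new)  [load 120/150]
  55 → break 2 (new)  [load 55/150]
  50 → break 2  [load 105/150]
  45 → break 2  [load 150/150]
  45 → break 3 (new)  [load 45/150]
  35 → break 3  [load 80/150]
  30 → break 1  [load 150/150]
  25 → break 3  [load 105/150]
  20 → break 3  [load 125/150]
  20 → break 3  [load 145/150]
  20 → break 4 (new)  [load 20/150]
  15 → break 4  [load 35/150]
  15 → break 4  [load 50/150]
4 commercial breaks opened.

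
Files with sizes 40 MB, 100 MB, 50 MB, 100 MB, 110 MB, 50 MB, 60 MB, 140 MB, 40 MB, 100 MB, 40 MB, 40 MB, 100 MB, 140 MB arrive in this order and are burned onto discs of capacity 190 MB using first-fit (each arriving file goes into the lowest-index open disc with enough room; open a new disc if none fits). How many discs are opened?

7

  40 → disc 1 (new)  [load 40/190]
  100 → disc 1  [load 140/190]
  50 → disc 1  [load 190/190]
  100 → disc 2 (new)  [load 100/190]
  110 → disc 3 (new)  [load 110/190]
  50 → disc 2  [load 150/190]
  60 → disc 3  [load 170/190]
  140 → disc 4 (new)  [load 140/190]
  40 → disc 2  [load 190/190]
  100 → disc 5 (new)  [load 100/190]
  40 → disc 4  [load 180/190]
  40 → disc 5  [load 140/190]
  100 → disc 6 (new)  [load 100/190]
  140 → disc 7 (new)  [load 140/190]
7 discs opened.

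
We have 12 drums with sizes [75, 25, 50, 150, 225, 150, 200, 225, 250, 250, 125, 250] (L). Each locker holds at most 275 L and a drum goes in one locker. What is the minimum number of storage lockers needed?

Total = 250 + 250 + 250 + 225 + 225 + 200 + 150 + 150 + 125 + 75 + 50 + 25 = 1975 L.
Lower bound: ⌈1975/275⌉ = 8 storage lockers.
A packing using 8 storage lockers:
  locker 1: 250 + 25 = 275
  locker 2: 250 = 250
  locker 3: 250 = 250
  locker 4: 225 + 50 = 275
  locker 5: 225 = 225
  locker 6: 200 + 75 = 275
  locker 7: 150 + 125 = 275
  locker 8: 150 = 150
This matches the lower bound, so 8 is optimal.

8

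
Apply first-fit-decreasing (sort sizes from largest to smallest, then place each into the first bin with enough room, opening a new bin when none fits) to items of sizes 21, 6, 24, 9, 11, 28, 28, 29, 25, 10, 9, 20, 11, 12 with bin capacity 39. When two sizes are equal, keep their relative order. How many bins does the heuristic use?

Sorted descending: 29, 28, 28, 25, 24, 21, 20, 12, 11, 11, 10, 9, 9, 6.
  29 → bin 1 (new)  [load 29/39]
  28 → bin 2 (new)  [load 28/39]
  28 → bin 3 (new)  [load 28/39]
  25 → bin 4 (new)  [load 25/39]
  24 → bin 5 (new)  [load 24/39]
  21 → bin 6 (new)  [load 21/39]
  20 → bin 7 (new)  [load 20/39]
  12 → bin 4  [load 37/39]
  11 → bin 2  [load 39/39]
  11 → bin 3  [load 39/39]
  10 → bin 1  [load 39/39]
  9 → bin 5  [load 33/39]
  9 → bin 6  [load 30/39]
  6 → bin 5  [load 39/39]
7 bins opened.

7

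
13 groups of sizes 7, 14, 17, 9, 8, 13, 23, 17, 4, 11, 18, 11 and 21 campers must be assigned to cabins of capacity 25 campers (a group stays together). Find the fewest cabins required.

8

Total = 23 + 21 + 18 + 17 + 17 + 14 + 13 + 11 + 11 + 9 + 8 + 7 + 4 = 173 campers.
Lower bound: ⌈173/25⌉ = 7 cabins.
A packing using 8 cabins:
  cabin 1: 23 = 23
  cabin 2: 21 + 4 = 25
  cabin 3: 18 + 7 = 25
  cabin 4: 17 + 8 = 25
  cabin 5: 17 = 17
  cabin 6: 14 + 11 = 25
  cabin 7: 13 + 11 = 24
  cabin 8: 9 = 9
No arrangement into 7 cabins stays within capacity, so 8 is optimal.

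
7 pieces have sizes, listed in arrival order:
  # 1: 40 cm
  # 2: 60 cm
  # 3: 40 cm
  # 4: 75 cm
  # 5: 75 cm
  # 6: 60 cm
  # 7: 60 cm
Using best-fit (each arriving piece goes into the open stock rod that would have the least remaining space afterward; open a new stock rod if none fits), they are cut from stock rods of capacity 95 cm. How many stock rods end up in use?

  40 → stock rod 1 (new)  [load 40/95]
  60 → stock rod 2 (new)  [load 60/95]
  40 → stock rod 1  [load 80/95]
  75 → stock rod 3 (new)  [load 75/95]
  75 → stock rod 4 (new)  [load 75/95]
  60 → stock rod 5 (new)  [load 60/95]
  60 → stock rod 6 (new)  [load 60/95]
6 stock rods opened.

6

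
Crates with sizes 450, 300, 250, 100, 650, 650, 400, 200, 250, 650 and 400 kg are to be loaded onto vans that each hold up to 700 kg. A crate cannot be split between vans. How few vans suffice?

Total = 650 + 650 + 650 + 450 + 400 + 400 + 300 + 250 + 250 + 200 + 100 = 4300 kg.
Lower bound: ⌈4300/700⌉ = 7 vans.
A packing using 7 vans:
  van 1: 650 = 650
  van 2: 650 = 650
  van 3: 650 = 650
  van 4: 450 + 250 = 700
  van 5: 400 + 300 = 700
  van 6: 400 + 250 = 650
  van 7: 200 + 100 = 300
This matches the lower bound, so 7 is optimal.

7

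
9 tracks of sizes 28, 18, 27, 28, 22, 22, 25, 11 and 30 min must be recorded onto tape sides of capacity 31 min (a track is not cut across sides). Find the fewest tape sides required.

8

Total = 30 + 28 + 28 + 27 + 25 + 22 + 22 + 18 + 11 = 211 min.
Lower bound: ⌈211/31⌉ = 7 tape sides.
Also, 8 tracks each exceed 31/2 min, and no two of those can share a side, so at least 8 tape sides are needed.
A packing using 8 tape sides:
  side 1: 30 = 30
  side 2: 28 = 28
  side 3: 28 = 28
  side 4: 27 = 27
  side 5: 25 = 25
  side 6: 22 = 22
  side 7: 22 = 22
  side 8: 18 + 11 = 29
This matches the lower bound, so 8 is optimal.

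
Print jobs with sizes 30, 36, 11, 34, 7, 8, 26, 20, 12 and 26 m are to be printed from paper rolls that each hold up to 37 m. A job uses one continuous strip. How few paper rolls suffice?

Total = 36 + 34 + 30 + 26 + 26 + 20 + 12 + 11 + 8 + 7 = 210 m.
Lower bound: ⌈210/37⌉ = 6 paper rolls.
A packing using 6 paper rolls:
  roll 1: 36 = 36
  roll 2: 34 = 34
  roll 3: 30 + 7 = 37
  roll 4: 26 + 11 = 37
  roll 5: 26 + 8 = 34
  roll 6: 20 + 12 = 32
This matches the lower bound, so 6 is optimal.

6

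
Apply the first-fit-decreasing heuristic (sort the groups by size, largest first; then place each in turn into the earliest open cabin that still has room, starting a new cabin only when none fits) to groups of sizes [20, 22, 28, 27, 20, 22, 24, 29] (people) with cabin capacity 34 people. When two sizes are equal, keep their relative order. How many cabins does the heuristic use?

Sorted descending: 29, 28, 27, 24, 22, 22, 20, 20.
  29 → cabin 1 (new)  [load 29/34]
  28 → cabin 2 (new)  [load 28/34]
  27 → cabin 3 (new)  [load 27/34]
  24 → cabin 4 (new)  [load 24/34]
  22 → cabin 5 (new)  [load 22/34]
  22 → cabin 6 (new)  [load 22/34]
  20 → cabin 7 (new)  [load 20/34]
  20 → cabin 8 (new)  [load 20/34]
8 cabins opened.

8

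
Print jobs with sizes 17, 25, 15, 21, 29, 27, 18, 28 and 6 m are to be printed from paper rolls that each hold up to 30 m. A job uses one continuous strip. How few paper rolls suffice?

8

Total = 29 + 28 + 27 + 25 + 21 + 18 + 17 + 15 + 6 = 186 m.
Lower bound: ⌈186/30⌉ = 7 paper rolls.
A packing using 8 paper rolls:
  roll 1: 29 = 29
  roll 2: 28 = 28
  roll 3: 27 = 27
  roll 4: 25 = 25
  roll 5: 21 + 6 = 27
  roll 6: 18 = 18
  roll 7: 17 = 17
  roll 8: 15 = 15
No arrangement into 7 paper rolls stays within capacity, so 8 is optimal.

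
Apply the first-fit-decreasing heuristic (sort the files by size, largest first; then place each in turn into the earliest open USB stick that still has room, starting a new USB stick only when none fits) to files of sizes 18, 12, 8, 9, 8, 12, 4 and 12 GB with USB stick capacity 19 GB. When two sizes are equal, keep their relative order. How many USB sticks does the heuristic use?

Sorted descending: 18, 12, 12, 12, 9, 8, 8, 4.
  18 → USB stick 1 (new)  [load 18/19]
  12 → USB stick 2 (new)  [load 12/19]
  12 → USB stick 3 (new)  [load 12/19]
  12 → USB stick 4 (new)  [load 12/19]
  9 → USB stick 5 (new)  [load 9/19]
  8 → USB stick 5  [load 17/19]
  8 → USB stick 6 (new)  [load 8/19]
  4 → USB stick 2  [load 16/19]
6 USB sticks opened.

6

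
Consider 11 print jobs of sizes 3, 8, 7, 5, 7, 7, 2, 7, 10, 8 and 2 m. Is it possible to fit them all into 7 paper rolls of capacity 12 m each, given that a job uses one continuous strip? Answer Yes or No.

Yes

A valid assignment using 7 paper rolls:
  roll 1: 10 + 2 = 12
  roll 2: 8 + 3 = 11
  roll 3: 8 + 2 = 10
  roll 4: 7 + 5 = 12
  roll 5: 7 = 7
  roll 6: 7 = 7
  roll 7: 7 = 7
Every load is within 12 m, so 7 paper rolls suffice.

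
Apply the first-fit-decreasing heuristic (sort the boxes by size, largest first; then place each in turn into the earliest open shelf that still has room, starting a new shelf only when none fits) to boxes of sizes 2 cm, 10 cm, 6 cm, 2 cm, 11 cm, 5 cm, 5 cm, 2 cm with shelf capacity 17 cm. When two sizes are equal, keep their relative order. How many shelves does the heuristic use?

3

Sorted descending: 11, 10, 6, 5, 5, 2, 2, 2.
  11 → shelf 1 (new)  [load 11/17]
  10 → shelf 2 (new)  [load 10/17]
  6 → shelf 1  [load 17/17]
  5 → shelf 2  [load 15/17]
  5 → shelf 3 (new)  [load 5/17]
  2 → shelf 2  [load 17/17]
  2 → shelf 3  [load 7/17]
  2 → shelf 3  [load 9/17]
3 shelves opened.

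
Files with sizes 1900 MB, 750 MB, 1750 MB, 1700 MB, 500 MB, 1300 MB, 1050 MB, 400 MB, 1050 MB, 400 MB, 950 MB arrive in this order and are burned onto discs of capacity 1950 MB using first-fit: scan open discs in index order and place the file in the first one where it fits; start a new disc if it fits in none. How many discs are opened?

  1900 → disc 1 (new)  [load 1900/1950]
  750 → disc 2 (new)  [load 750/1950]
  1750 → disc 3 (new)  [load 1750/1950]
  1700 → disc 4 (new)  [load 1700/1950]
  500 → disc 2  [load 1250/1950]
  1300 → disc 5 (new)  [load 1300/1950]
  1050 → disc 6 (new)  [load 1050/1950]
  400 → disc 2  [load 1650/1950]
  1050 → disc 7 (new)  [load 1050/1950]
  400 → disc 5  [load 1700/1950]
  950 → disc 8 (new)  [load 950/1950]
8 discs opened.

8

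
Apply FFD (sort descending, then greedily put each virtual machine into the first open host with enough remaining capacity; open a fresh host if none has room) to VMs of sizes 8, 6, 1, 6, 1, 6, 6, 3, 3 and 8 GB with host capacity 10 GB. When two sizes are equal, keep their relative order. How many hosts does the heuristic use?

6

Sorted descending: 8, 8, 6, 6, 6, 6, 3, 3, 1, 1.
  8 → host 1 (new)  [load 8/10]
  8 → host 2 (new)  [load 8/10]
  6 → host 3 (new)  [load 6/10]
  6 → host 4 (new)  [load 6/10]
  6 → host 5 (new)  [load 6/10]
  6 → host 6 (new)  [load 6/10]
  3 → host 3  [load 9/10]
  3 → host 4  [load 9/10]
  1 → host 1  [load 9/10]
  1 → host 1  [load 10/10]
6 hosts opened.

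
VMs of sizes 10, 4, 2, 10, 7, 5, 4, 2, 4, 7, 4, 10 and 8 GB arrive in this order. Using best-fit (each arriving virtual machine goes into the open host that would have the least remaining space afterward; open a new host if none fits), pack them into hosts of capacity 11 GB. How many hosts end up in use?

  10 → host 1 (new)  [load 10/11]
  4 → host 2 (new)  [load 4/11]
  2 → host 2  [load 6/11]
  10 → host 3 (new)  [load 10/11]
  7 → host 4 (new)  [load 7/11]
  5 → host 2  [load 11/11]
  4 → host 4  [load 11/11]
  2 → host 5 (new)  [load 2/11]
  4 → host 5  [load 6/11]
  7 → host 6 (new)  [load 7/11]
  4 → host 6  [load 11/11]
  10 → host 7 (new)  [load 10/11]
  8 → host 8 (new)  [load 8/11]
8 hosts opened.

8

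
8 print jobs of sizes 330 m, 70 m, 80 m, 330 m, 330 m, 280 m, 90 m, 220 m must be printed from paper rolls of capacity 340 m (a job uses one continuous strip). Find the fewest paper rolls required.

Total = 330 + 330 + 330 + 280 + 220 + 90 + 80 + 70 = 1730 m.
Lower bound: ⌈1730/340⌉ = 6 paper rolls.
A packing using 6 paper rolls:
  roll 1: 330 = 330
  roll 2: 330 = 330
  roll 3: 330 = 330
  roll 4: 280 = 280
  roll 5: 220 + 90 = 310
  roll 6: 80 + 70 = 150
This matches the lower bound, so 6 is optimal.

6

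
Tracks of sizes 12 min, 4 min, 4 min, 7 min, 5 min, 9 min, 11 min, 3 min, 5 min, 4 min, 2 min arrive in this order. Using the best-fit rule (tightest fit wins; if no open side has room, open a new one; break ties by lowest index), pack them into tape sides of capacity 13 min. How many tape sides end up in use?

  12 → side 1 (new)  [load 12/13]
  4 → side 2 (new)  [load 4/13]
  4 → side 2  [load 8/13]
  7 → side 3 (new)  [load 7/13]
  5 → side 2  [load 13/13]
  9 → side 4 (new)  [load 9/13]
  11 → side 5 (new)  [load 11/13]
  3 → side 4  [load 12/13]
  5 → side 3  [load 12/13]
  4 → side 6 (new)  [load 4/13]
  2 → side 5  [load 13/13]
6 tape sides opened.

6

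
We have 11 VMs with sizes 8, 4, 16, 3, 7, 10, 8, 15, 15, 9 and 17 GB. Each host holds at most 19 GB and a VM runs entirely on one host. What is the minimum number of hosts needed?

Total = 17 + 16 + 15 + 15 + 10 + 9 + 8 + 8 + 7 + 4 + 3 = 112 GB.
Lower bound: ⌈112/19⌉ = 6 hosts.
A packing using 7 hosts:
  host 1: 17 = 17
  host 2: 16 + 3 = 19
  host 3: 15 + 4 = 19
  host 4: 15 = 15
  host 5: 10 + 9 = 19
  host 6: 8 + 8 = 16
  host 7: 7 = 7
No arrangement into 6 hosts stays within capacity, so 7 is optimal.

7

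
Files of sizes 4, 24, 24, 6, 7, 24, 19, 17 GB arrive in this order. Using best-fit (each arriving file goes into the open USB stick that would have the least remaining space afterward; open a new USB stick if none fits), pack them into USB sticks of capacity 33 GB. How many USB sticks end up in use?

  4 → USB stick 1 (new)  [load 4/33]
  24 → USB stick 1  [load 28/33]
  24 → USB stick 2 (new)  [load 24/33]
  6 → USB stick 2  [load 30/33]
  7 → USB stick 3 (new)  [load 7/33]
  24 → USB stick 3  [load 31/33]
  19 → USB stick 4 (new)  [load 19/33]
  17 → USB stick 5 (new)  [load 17/33]
5 USB sticks opened.

5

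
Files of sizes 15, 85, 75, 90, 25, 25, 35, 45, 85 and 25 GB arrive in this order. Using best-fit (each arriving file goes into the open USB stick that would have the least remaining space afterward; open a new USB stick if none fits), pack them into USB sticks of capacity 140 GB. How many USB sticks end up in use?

4

  15 → USB stick 1 (new)  [load 15/140]
  85 → USB stick 1  [load 100/140]
  75 → USB stick 2 (new)  [load 75/140]
  90 → USB stick 3 (new)  [load 90/140]
  25 → USB stick 1  [load 125/140]
  25 → USB stick 3  [load 115/140]
  35 → USB stick 2  [load 110/140]
  45 → USB stick 4 (new)  [load 45/140]
  85 → USB stick 4  [load 130/140]
  25 → USB stick 3  [load 140/140]
4 USB sticks opened.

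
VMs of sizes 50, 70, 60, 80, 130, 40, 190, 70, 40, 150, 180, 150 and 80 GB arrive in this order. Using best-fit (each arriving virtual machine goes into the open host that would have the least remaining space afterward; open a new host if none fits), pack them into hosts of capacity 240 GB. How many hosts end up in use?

  50 → host 1 (new)  [load 50/240]
  70 → host 1  [load 120/240]
  60 → host 1  [load 180/240]
  80 → host 2 (new)  [load 80/240]
  130 → host 2  [load 210/240]
  40 → host 1  [load 220/240]
  190 → host 3 (new)  [load 190/240]
  70 → host 4 (new)  [load 70/240]
  40 → host 3  [load 230/240]
  150 → host 4  [load 220/240]
  180 → host 5 (new)  [load 180/240]
  150 → host 6 (new)  [load 150/240]
  80 → host 6  [load 230/240]
6 hosts opened.

6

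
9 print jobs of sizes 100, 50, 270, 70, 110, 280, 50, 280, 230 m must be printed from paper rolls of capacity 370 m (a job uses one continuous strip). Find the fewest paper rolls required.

Total = 280 + 280 + 270 + 230 + 110 + 100 + 70 + 50 + 50 = 1440 m.
Lower bound: ⌈1440/370⌉ = 4 paper rolls.
A packing using 5 paper rolls:
  roll 1: 280 + 70 = 350
  roll 2: 280 + 50 = 330
  roll 3: 270 + 100 = 370
  roll 4: 230 + 110 = 340
  roll 5: 50 = 50
No arrangement into 4 paper rolls stays within capacity, so 5 is optimal.

5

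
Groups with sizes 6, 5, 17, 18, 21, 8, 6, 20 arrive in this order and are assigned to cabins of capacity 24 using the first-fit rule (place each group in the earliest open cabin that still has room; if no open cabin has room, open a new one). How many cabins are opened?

5

  6 → cabin 1 (new)  [load 6/24]
  5 → cabin 1  [load 11/24]
  17 → cabin 2 (new)  [load 17/24]
  18 → cabin 3 (new)  [load 18/24]
  21 → cabin 4 (new)  [load 21/24]
  8 → cabin 1  [load 19/24]
  6 → cabin 2  [load 23/24]
  20 → cabin 5 (new)  [load 20/24]
5 cabins opened.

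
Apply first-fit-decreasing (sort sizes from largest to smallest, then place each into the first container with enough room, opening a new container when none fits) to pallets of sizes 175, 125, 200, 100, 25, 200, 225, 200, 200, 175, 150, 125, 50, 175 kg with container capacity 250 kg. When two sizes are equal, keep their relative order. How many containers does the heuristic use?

10

Sorted descending: 225, 200, 200, 200, 200, 175, 175, 175, 150, 125, 125, 100, 50, 25.
  225 → container 1 (new)  [load 225/250]
  200 → container 2 (new)  [load 200/250]
  200 → container 3 (new)  [load 200/250]
  200 → container 4 (new)  [load 200/250]
  200 → container 5 (new)  [load 200/250]
  175 → container 6 (new)  [load 175/250]
  175 → container 7 (new)  [load 175/250]
  175 → container 8 (new)  [load 175/250]
  150 → container 9 (new)  [load 150/250]
  125 → container 10 (new)  [load 125/250]
  125 → container 10  [load 250/250]
  100 → container 9  [load 250/250]
  50 → container 2  [load 250/250]
  25 → container 1  [load 250/250]
10 containers opened.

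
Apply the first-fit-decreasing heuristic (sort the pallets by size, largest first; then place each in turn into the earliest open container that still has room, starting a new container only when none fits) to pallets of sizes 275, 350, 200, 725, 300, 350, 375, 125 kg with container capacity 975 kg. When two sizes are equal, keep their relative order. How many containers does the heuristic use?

3

Sorted descending: 725, 375, 350, 350, 300, 275, 200, 125.
  725 → container 1 (new)  [load 725/975]
  375 → container 2 (new)  [load 375/975]
  350 → container 2  [load 725/975]
  350 → container 3 (new)  [load 350/975]
  300 → container 3  [load 650/975]
  275 → container 3  [load 925/975]
  200 → container 1  [load 925/975]
  125 → container 2  [load 850/975]
3 containers opened.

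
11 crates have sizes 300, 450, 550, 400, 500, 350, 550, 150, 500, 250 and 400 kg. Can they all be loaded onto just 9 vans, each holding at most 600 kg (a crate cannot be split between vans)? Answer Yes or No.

Yes

A valid assignment using 9 vans:
  van 1: 550 = 550
  van 2: 550 = 550
  van 3: 500 = 500
  van 4: 500 = 500
  van 5: 450 + 150 = 600
  van 6: 400 = 400
  van 7: 400 = 400
  van 8: 350 + 250 = 600
  van 9: 300 = 300
Every load is within 600 kg, so 9 vans suffice.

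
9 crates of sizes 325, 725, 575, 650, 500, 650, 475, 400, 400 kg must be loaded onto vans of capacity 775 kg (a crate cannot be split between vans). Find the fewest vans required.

8

Total = 725 + 650 + 650 + 575 + 500 + 475 + 400 + 400 + 325 = 4700 kg.
Lower bound: ⌈4700/775⌉ = 7 vans.
Also, 8 crates each exceed 775/2 kg, and no two of those can share a van, so at least 8 vans are needed.
A packing using 8 vans:
  van 1: 725 = 725
  van 2: 650 = 650
  van 3: 650 = 650
  van 4: 575 = 575
  van 5: 500 = 500
  van 6: 475 = 475
  van 7: 400 + 325 = 725
  van 8: 400 = 400
This matches the lower bound, so 8 is optimal.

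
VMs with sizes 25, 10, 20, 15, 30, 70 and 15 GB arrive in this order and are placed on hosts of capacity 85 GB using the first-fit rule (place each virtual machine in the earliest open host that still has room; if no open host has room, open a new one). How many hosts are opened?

  25 → host 1 (new)  [load 25/85]
  10 → host 1  [load 35/85]
  20 → host 1  [load 55/85]
  15 → host 1  [load 70/85]
  30 → host 2 (new)  [load 30/85]
  70 → host 3 (new)  [load 70/85]
  15 → host 1  [load 85/85]
3 hosts opened.

3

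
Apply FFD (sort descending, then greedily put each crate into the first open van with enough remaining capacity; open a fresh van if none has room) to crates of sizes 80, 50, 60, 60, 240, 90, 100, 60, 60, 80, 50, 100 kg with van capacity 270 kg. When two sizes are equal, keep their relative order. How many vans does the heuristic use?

5

Sorted descending: 240, 100, 100, 90, 80, 80, 60, 60, 60, 60, 50, 50.
  240 → van 1 (new)  [load 240/270]
  100 → van 2 (new)  [load 100/270]
  100 → van 2  [load 200/270]
  90 → van 3 (new)  [load 90/270]
  80 → van 3  [load 170/270]
  80 → van 3  [load 250/270]
  60 → van 2  [load 260/270]
  60 → van 4 (new)  [load 60/270]
  60 → van 4  [load 120/270]
  60 → van 4  [load 180/270]
  50 → van 4  [load 230/270]
  50 → van 5 (new)  [load 50/270]
5 vans opened.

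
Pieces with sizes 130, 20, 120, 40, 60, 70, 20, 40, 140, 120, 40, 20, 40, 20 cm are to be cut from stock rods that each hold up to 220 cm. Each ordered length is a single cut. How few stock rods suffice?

4

Total = 140 + 130 + 120 + 120 + 70 + 60 + 40 + 40 + 40 + 40 + 20 + 20 + 20 + 20 = 880 cm.
Lower bound: ⌈880/220⌉ = 4 stock rods.
A packing using 4 stock rods:
  stock rod 1: 140 + 60 + 20 = 220
  stock rod 2: 130 + 70 + 20 = 220
  stock rod 3: 120 + 40 + 40 + 20 = 220
  stock rod 4: 120 + 40 + 40 + 20 = 220
This matches the lower bound, so 4 is optimal.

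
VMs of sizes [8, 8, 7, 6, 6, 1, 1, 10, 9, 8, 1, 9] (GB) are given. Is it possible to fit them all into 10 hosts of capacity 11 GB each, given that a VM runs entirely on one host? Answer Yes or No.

Yes

A valid assignment using 9 hosts:
  host 1: 10 + 1 = 11
  host 2: 9 + 1 + 1 = 11
  host 3: 9 = 9
  host 4: 8 = 8
  host 5: 8 = 8
  host 6: 8 = 8
  host 7: 7 = 7
  host 8: 6 = 6
  host 9: 6 = 6
That uses only 9 ≤ 10, so 10 hosts are enough.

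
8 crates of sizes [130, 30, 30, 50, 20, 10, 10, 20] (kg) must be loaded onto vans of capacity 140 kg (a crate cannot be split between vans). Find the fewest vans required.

Total = 130 + 50 + 30 + 30 + 20 + 20 + 10 + 10 = 300 kg.
Lower bound: ⌈300/140⌉ = 3 vans.
A packing using 3 vans:
  van 1: 130 + 10 = 140
  van 2: 50 + 30 + 30 + 20 + 10 = 140
  van 3: 20 = 20
This matches the lower bound, so 3 is optimal.

3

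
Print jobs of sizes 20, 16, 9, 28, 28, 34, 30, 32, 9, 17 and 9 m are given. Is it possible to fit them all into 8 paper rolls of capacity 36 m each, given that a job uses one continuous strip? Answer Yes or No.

A valid assignment using 8 paper rolls:
  roll 1: 34 = 34
  roll 2: 32 = 32
  roll 3: 30 = 30
  roll 4: 28 = 28
  roll 5: 28 = 28
  roll 6: 20 + 16 = 36
  roll 7: 17 + 9 + 9 = 35
  roll 8: 9 = 9
Every load is within 36 m, so 8 paper rolls suffice.

Yes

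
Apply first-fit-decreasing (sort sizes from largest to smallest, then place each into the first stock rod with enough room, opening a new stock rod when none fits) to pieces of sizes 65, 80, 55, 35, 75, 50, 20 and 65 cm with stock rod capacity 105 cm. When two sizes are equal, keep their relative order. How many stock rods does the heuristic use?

Sorted descending: 80, 75, 65, 65, 55, 50, 35, 20.
  80 → stock rod 1 (new)  [load 80/105]
  75 → stock rod 2 (new)  [load 75/105]
  65 → stock rod 3 (new)  [load 65/105]
  65 → stock rod 4 (new)  [load 65/105]
  55 → stock rod 5 (new)  [load 55/105]
  50 → stock rod 5  [load 105/105]
  35 → stock rod 3  [load 100/105]
  20 → stock rod 1  [load 100/105]
5 stock rods opened.

5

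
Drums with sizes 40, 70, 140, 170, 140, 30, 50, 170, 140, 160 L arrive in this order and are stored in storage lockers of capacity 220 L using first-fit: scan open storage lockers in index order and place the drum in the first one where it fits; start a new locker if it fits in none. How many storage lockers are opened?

  40 → locker 1 (new)  [load 40/220]
  70 → locker 1  [load 110/220]
  140 → locker 2 (new)  [load 140/220]
  170 → locker 3 (new)  [load 170/220]
  140 → locker 4 (new)  [load 140/220]
  30 → locker 1  [load 140/220]
  50 → locker 1  [load 190/220]
  170 → locker 5 (new)  [load 170/220]
  140 → locker 6 (new)  [load 140/220]
  160 → locker 7 (new)  [load 160/220]
7 storage lockers opened.

7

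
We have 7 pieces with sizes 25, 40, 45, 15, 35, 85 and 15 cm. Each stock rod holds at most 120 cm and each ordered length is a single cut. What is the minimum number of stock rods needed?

3

Total = 85 + 45 + 40 + 35 + 25 + 15 + 15 = 260 cm.
Lower bound: ⌈260/120⌉ = 3 stock rods.
A packing using 3 stock rods:
  stock rod 1: 85 + 35 = 120
  stock rod 2: 45 + 40 + 25 = 110
  stock rod 3: 15 + 15 = 30
This matches the lower bound, so 3 is optimal.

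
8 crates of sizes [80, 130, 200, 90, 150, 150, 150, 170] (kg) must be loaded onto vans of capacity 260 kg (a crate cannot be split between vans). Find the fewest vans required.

Total = 200 + 170 + 150 + 150 + 150 + 130 + 90 + 80 = 1120 kg.
Lower bound: ⌈1120/260⌉ = 5 vans.
A packing using 6 vans:
  van 1: 200 = 200
  van 2: 170 + 90 = 260
  van 3: 150 + 80 = 230
  van 4: 150 = 150
  van 5: 150 = 150
  van 6: 130 = 130
No arrangement into 5 vans stays within capacity, so 6 is optimal.

6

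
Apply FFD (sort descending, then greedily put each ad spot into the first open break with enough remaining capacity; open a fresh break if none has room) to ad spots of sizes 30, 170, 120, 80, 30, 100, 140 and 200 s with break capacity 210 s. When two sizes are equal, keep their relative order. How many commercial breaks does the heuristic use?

5

Sorted descending: 200, 170, 140, 120, 100, 80, 30, 30.
  200 → break 1 (new)  [load 200/210]
  170 → break 2 (new)  [load 170/210]
  140 → break 3 (new)  [load 140/210]
  120 → break 4 (new)  [load 120/210]
  100 → break 5 (new)  [load 100/210]
  80 → break 4  [load 200/210]
  30 → break 2  [load 200/210]
  30 → break 3  [load 170/210]
5 commercial breaks opened.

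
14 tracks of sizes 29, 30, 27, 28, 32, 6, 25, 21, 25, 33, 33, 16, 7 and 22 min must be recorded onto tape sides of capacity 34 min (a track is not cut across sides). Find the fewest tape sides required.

Total = 33 + 33 + 32 + 30 + 29 + 28 + 27 + 25 + 25 + 22 + 21 + 16 + 7 + 6 = 334 min.
Lower bound: ⌈334/34⌉ = 10 tape sides.
Also, 11 tracks each exceed 17 min, and no two of those can share a side, so at least 11 tape sides are needed.
A packing using 12 tape sides:
  side 1: 33 = 33
  side 2: 33 = 33
  side 3: 32 = 32
  side 4: 30 = 30
  side 5: 29 = 29
  side 6: 28 + 6 = 34
  side 7: 27 + 7 = 34
  side 8: 25 = 25
  side 9: 25 = 25
  side 10: 22 = 22
  side 11: 21 = 21
  side 12: 16 = 16
No arrangement into 11 tape sides stays within capacity, so 12 is optimal.

12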